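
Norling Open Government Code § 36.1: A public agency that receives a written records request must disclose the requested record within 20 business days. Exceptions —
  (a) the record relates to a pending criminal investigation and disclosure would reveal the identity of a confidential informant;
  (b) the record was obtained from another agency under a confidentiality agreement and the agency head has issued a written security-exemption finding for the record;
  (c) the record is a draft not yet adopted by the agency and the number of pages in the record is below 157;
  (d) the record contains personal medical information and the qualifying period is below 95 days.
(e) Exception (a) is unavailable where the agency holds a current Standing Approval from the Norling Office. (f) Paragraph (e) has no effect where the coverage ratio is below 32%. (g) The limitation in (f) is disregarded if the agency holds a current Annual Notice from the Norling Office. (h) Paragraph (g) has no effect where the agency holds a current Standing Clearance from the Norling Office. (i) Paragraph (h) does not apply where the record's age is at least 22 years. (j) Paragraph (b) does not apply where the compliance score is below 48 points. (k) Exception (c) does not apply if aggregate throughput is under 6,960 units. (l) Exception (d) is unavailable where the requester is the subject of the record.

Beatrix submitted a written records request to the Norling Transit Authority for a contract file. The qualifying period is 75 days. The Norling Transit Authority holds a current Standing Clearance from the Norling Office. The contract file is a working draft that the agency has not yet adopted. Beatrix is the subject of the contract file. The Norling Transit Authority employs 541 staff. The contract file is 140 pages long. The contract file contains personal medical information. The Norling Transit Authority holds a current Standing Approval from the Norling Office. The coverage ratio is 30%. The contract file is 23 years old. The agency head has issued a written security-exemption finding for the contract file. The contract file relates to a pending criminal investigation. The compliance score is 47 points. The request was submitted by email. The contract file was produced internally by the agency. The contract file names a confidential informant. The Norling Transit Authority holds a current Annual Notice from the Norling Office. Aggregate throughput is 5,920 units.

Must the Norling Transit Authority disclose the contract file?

Yes — the Norling Transit Authority must disclose the contract file.

All of (a)'s requirements are met (the contract file relates to a pending investigation; the contract file names a confidential informant). However, paragraphs (e)–(i) must be considered: (e) applies — a current Standing Approval is held. (f) would limit (e) — the coverage ratio is 30%, below the 32% limit — but (g) sets (f) aside: (g) operates against (f): a current Annual Notice is held. (h) is engaged (a current Standing Clearance is held), but is set aside by (i): (i) operates against (h): the record's age is 23 years, meeting the 22 years threshold. (a) is therefore removed.
Exception (b) does not apply: the contract file was produced internally.
Exception (c) is satisfied on its face — the contract file is an unadopted draft; the number of pages in the record is 140, below the 157 limit. But applying paragraph (k): (k) operates against (c): aggregate throughput is 5,920 units, under the 6,960 units limit. So (c) is unavailable.
Exception (d) is satisfied on its face — the contract file contains personal medical information; the qualifying period is 75 days, below the 95 days limit. But: (l) operates against (d): Beatrix is the subject of the contract file. So (d) is unavailable.
Every exception is unavailable, so the rule governs.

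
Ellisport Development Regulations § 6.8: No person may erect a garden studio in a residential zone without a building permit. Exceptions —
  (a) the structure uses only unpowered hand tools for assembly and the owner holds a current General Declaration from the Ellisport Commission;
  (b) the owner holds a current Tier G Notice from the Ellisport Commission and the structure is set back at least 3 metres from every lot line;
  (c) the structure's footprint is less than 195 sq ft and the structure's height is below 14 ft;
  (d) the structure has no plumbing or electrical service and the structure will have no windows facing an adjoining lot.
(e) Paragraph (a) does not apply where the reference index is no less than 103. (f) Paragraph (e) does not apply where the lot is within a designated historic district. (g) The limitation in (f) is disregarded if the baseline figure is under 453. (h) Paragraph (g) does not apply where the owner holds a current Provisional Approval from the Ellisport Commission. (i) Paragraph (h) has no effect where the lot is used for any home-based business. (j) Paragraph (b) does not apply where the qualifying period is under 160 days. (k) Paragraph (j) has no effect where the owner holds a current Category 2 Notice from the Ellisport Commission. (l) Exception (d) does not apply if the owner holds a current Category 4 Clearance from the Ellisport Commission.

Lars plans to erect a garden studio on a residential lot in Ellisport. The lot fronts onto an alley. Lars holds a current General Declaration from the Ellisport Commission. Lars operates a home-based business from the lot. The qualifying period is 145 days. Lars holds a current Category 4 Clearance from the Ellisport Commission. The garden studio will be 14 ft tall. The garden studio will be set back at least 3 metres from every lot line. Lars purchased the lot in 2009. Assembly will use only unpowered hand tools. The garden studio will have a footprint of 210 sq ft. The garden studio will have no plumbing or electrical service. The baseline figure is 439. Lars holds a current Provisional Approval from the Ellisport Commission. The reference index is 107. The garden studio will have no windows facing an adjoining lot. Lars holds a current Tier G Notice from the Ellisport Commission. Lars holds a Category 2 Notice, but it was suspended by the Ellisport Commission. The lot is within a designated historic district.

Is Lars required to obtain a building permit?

Exception (a): assembly uses only hand tools; a current General Declaration is held — every condition holds. However, paragraphs (e)–(i) must be considered: (e) operates — the reference index is 107, meeting the 103 threshold. (f) would limit (e) — the lot is in a historic district — but (g) sets (f) aside: (g) applies — the baseline figure is 439, under the 453 limit. (h) would limit (g) — a current Provisional Approval is held — but (i) sets (h) aside: (i) operates against (h): a home-based business operates on the lot. (a) is therefore removed.
Exception (b)'s conditions are all satisfied: a current Tier G Notice is held; the setback is at least 3 m on every side. Turning to paragraphs (j)–(k): (j) is engaged — the qualifying period is 145 days, under the 160 days limit. (k), which would lift (j), does not operate here — there is no Category 2 Notice in force. Exception (b) does not apply.
Exception (c) does not apply: the structure's footprint is 210 sq ft, not less than 195 sq ft.
Exception (d) is satisfied on its face — there is no plumbing or electrical service; no windows face an adjoining lot. However, paragraph (l) must be considered: (l) operates against (d): a current Category 4 Clearance is held. Exception (d) does not apply.
No exception displaces § 6.8.

Yes — Lars must obtain a building permit.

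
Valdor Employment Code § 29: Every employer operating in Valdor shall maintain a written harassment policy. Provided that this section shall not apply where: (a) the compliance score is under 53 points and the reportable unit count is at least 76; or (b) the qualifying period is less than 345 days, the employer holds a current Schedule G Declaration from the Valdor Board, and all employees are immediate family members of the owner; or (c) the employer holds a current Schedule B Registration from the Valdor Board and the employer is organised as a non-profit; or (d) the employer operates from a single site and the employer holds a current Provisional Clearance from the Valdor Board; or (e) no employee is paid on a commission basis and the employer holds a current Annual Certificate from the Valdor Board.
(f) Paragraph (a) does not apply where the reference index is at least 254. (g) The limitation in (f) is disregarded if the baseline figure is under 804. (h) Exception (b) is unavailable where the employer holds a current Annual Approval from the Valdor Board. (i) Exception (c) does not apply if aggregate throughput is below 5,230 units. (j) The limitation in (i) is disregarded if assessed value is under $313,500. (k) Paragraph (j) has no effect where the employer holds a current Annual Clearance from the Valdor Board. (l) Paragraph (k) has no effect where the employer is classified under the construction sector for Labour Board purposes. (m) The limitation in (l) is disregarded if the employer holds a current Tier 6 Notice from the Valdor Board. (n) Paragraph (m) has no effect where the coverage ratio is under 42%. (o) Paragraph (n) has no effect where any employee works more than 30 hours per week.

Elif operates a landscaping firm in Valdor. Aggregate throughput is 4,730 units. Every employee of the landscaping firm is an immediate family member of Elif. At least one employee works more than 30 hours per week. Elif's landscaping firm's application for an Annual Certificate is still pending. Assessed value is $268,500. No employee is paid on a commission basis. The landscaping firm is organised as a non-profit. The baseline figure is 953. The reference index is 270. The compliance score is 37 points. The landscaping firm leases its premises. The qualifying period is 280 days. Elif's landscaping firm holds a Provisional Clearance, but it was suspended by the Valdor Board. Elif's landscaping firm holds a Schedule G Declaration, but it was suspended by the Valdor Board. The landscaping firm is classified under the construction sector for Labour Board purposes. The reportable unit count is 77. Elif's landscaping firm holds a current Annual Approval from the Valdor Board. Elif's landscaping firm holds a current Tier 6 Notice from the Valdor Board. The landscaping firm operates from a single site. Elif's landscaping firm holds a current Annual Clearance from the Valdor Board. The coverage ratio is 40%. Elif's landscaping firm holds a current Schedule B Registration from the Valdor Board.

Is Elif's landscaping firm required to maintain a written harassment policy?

Exception (a): the compliance score is 37 points, under the 53 points limit; the reportable unit count is 77, meeting the 76 threshold — every condition holds. Turning to paragraphs (f)–(g): (f) operates against (a): the reference index is 270, meeting the 254 threshold. (g), which would lift (f), does not operate here — the baseline figure is 953, not under 804. So (a) is unavailable.
Exception (b) fails — no current Schedule G Declaration is held.
Exception (c)'s conditions are all satisfied: a current Schedule B Registration is held; the employer is a non-profit. However, paragraphs (i)–(o) must be considered: (i) is engaged — aggregate throughput is 4,730 units, below the 5,230 units limit. (j) applies (assessed value is $268,500, under the $313,500 limit), but is overridden by (k): (k) operates against (j): a current Annual Clearance is held. (l) applies (the landscaping firm is classified under the construction sector), but is itself disapplied by (m): (m) operates against (l): a current Tier 6 Notice is held. (n) would limit (m) — the coverage ratio is 40%, under the 42% limit — but (o) sets (n) aside: (o) operates against (n): at least one employee exceeds 30 hours/week. So (c) is unavailable.
Exception (d) requires that the employer holds a current Provisional Clearance from the Valdor Board; but no current Provisional Clearance is held, so (d) is unavailable.
Exception (e) does not apply: there is no Annual Certificate in force.
No exception displaces § 29.

Yes — Elif's landscaping firm must maintain a written harassment policy.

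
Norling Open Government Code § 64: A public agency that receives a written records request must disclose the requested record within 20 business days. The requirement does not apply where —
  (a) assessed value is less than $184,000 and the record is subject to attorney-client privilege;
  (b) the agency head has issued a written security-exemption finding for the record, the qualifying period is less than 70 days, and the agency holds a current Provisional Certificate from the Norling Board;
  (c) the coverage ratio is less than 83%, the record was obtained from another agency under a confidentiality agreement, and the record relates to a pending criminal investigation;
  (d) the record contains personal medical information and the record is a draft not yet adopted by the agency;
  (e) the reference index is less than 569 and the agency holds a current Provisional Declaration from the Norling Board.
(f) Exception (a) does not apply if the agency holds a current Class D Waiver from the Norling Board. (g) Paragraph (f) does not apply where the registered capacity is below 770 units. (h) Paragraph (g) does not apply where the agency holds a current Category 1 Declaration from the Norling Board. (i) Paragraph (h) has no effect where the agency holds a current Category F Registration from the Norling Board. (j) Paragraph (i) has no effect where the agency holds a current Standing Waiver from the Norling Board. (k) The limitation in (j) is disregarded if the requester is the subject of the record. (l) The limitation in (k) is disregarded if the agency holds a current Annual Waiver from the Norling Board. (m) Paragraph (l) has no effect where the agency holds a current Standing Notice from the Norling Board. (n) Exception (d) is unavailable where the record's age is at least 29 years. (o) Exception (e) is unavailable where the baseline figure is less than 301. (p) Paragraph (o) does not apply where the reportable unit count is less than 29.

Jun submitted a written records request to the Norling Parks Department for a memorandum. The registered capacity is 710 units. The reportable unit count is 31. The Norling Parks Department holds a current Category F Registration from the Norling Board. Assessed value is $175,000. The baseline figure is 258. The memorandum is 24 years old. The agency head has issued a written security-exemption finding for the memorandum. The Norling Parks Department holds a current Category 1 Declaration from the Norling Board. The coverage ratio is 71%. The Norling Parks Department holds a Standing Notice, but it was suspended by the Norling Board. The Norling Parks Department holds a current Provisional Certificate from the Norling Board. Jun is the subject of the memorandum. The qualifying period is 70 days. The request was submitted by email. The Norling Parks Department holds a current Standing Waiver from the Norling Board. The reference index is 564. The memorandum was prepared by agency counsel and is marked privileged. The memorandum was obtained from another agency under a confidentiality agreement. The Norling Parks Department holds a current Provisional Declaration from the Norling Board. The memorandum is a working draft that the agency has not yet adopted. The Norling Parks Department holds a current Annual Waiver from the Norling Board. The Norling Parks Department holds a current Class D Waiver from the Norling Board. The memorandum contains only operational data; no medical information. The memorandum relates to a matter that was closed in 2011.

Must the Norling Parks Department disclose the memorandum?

Yes — the Norling Parks Department must disclose the memorandum.

All of (a)'s requirements are met (assessed value is $175,000, less than the $184,000 limit; the memorandum is privileged). But applying paragraphs (f)–(m): (f) operates against (a): a current Class D Waiver is held. (g) applies (the registered capacity is 710 units, below the 770 units limit), but yields to (h): (h) operates — a current Category 1 Declaration is held. (i) would limit (h) — a current Category F Registration is held — but (j) sets (i) aside: (j) operates against (i): a current Standing Waiver is held. (k) operates (Jun is the subject of the memorandum), but is itself disapplied by (l): (l) operates against (k): a current Annual Waiver is held. (m), which would lift (l), is not engaged — no current Standing Notice is held. (a) is therefore removed.
Exception (b) does not apply: the qualifying period is 70 days, not less than 70 days.
Exception (c) fails — the memorandum relates to a closed matter.
Exception (d) fails — the memorandum contains only operational data.
Exception (e) is satisfied on its face — the reference index is 564, less than the 569 limit; a current Provisional Declaration is held. But: (o) operates against (e): the baseline figure is 258, less than the 301 limit. (p), which would lift (o), is not engaged — the reportable unit count is 31, not less than 29. (e) is therefore removed.
No exception is made out. the Norling Parks Department falls within the general rule.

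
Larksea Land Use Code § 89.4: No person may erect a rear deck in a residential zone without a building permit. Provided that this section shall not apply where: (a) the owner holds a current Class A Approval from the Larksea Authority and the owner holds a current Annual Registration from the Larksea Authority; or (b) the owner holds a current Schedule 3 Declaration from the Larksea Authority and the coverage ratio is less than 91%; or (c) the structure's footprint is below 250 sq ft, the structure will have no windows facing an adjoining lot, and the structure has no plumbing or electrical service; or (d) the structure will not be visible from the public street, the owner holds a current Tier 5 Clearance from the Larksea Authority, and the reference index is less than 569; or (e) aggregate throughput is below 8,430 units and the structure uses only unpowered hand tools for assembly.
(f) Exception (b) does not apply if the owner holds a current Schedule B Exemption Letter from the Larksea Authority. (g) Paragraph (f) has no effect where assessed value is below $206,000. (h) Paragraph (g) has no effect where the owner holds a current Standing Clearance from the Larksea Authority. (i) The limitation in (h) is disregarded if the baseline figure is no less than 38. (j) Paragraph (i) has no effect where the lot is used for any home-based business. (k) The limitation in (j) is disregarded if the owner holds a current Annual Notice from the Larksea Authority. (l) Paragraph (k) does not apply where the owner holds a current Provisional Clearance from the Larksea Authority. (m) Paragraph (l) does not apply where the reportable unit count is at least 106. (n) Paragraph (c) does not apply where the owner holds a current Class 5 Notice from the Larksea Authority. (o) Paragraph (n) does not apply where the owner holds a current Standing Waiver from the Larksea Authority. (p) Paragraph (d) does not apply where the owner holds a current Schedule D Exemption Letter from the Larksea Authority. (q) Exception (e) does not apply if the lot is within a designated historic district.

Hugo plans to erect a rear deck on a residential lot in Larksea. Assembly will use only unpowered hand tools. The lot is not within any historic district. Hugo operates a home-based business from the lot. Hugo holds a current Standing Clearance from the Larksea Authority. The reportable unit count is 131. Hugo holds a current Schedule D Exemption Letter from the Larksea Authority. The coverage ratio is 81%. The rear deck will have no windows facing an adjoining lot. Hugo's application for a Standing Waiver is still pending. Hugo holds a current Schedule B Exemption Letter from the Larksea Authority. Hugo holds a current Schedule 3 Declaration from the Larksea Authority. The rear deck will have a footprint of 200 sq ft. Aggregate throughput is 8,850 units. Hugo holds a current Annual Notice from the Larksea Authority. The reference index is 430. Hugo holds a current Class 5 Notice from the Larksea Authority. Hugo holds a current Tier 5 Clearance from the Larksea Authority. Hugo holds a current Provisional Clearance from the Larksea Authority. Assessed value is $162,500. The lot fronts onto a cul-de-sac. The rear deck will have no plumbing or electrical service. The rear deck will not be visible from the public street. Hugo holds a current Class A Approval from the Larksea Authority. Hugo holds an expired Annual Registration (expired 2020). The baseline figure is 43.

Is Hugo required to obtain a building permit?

No — exception (b) applies; Hugo does not need a building permit.

Exception (a) requires that the owner holds a current Annual Registration from the Larksea Authority; but there is no Annual Registration in force, so (a) is unavailable.
Exception (b) is satisfied on its face — a current Schedule 3 Declaration is held; the coverage ratio is 81%, less than the 91% limit. As to paragraphs (f)–(m): (f) would limit (b) — a current Schedule B Exemption Letter is held — but (g) sets (f) aside: (g) operates against (f): assessed value is $162,500, below the $206,000 limit. (h) applies (a current Standing Clearance is held), but is itself disapplied by (i): (i) operates against (h): the baseline figure is 43, meeting the 38 threshold. (j) would limit (i) — a home-based business operates on the lot — but (k) sets (j) aside: (k) is engaged — a current Annual Notice is held. (l) applies (a current Provisional Clearance is held), but is displaced by (m): (m) operates against (l): the reportable unit count is 131, meeting the 106 threshold. Exception (b) stands.
Exception (c) is satisfied on its face — the structure's footprint is 200 sq ft, below the 250 sq ft limit; no windows face an adjoining lot; there is no plumbing or electrical service. But applying paragraphs (n)–(o): (n) operates against (c): a current Class 5 Notice is held. (o) is not triggered (no current Standing Waiver is held), so (n) stands. Exception (c) does not apply.
Exception (d): the structure will not be visible from the street; a current Tier 5 Clearance is held; the reference index is 430, less than the 569 limit — every condition holds. But: (p) operates — a current Schedule D Exemption Letter is held. Exception (d) does not apply.
Exception (e) does not apply: aggregate throughput is 8,850 units, not below 8,430 units.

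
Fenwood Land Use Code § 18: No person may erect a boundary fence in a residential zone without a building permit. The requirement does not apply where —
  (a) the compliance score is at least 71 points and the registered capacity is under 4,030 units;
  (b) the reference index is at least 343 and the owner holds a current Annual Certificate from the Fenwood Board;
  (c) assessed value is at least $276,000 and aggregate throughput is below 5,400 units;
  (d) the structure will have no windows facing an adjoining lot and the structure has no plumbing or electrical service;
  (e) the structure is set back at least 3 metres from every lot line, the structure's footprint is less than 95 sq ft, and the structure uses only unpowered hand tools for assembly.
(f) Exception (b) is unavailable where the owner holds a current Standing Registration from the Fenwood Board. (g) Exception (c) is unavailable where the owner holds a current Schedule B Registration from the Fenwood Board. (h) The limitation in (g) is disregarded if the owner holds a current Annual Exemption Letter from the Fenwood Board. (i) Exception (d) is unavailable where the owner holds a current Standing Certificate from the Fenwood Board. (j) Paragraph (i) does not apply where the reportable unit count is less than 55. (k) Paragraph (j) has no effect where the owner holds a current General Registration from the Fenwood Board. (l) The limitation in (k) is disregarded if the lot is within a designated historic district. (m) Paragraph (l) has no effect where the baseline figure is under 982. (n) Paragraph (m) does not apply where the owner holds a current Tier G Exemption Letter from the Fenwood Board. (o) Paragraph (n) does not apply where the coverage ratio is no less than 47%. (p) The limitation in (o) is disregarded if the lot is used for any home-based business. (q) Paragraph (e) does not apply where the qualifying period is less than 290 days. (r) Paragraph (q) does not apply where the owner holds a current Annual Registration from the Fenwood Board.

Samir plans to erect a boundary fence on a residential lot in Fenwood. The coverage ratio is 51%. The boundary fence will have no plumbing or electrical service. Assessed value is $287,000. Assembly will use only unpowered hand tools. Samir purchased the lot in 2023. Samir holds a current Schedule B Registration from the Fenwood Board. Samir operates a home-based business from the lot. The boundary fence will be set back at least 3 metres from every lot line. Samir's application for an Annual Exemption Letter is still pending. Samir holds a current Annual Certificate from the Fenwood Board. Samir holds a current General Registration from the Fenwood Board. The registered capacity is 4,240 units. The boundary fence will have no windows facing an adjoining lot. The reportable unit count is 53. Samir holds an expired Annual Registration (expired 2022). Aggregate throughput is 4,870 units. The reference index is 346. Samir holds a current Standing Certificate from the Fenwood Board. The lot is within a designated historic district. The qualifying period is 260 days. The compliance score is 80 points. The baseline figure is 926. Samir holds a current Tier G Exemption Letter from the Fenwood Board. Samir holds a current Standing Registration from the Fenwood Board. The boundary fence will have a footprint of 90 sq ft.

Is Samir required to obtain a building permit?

Exception (a) requires that the registered capacity is under 4,030 units; but the registered capacity is 4,240 units, not under 4,030 units, so (a) is unavailable.
Exception (b): the reference index is 346, meeting the 343 threshold; a current Annual Certificate is held — every condition holds. However, paragraph (f) must be considered: (f) operates against (b): a current Standing Registration is held. (b) is therefore removed.
All of (c)'s requirements are met (assessed value is $287,000, meeting the $276,000 threshold; aggregate throughput is 4,870 units, below the 5,400 units limit). However, paragraphs (g)–(h) must be considered: (g) applies — a current Schedule B Registration is held. (h), which would lift (g), is not engaged — there is no Annual Exemption Letter in force. (c) is therefore removed.
Exception (d): no windows face an adjoining lot; there is no plumbing or electrical service — every condition holds. Under paragraphs (i)–(p): (i) would limit (d) — a current Standing Certificate is held — but (j) sets (i) aside: (j) operates against (i): the reportable unit count is 53, less than the 55 limit. (k) is engaged (a current General Registration is held), but is displaced by (l): (l) is triggered — the lot is in a historic district. (m) would limit (l) — the baseline figure is 926, under the 982 limit — but (n) sets (m) aside: (n) is triggered — a current Tier G Exemption Letter is held. (o) is engaged (the coverage ratio is 51%, meeting the 47% threshold), but is set aside by (p): (p) operates against (o): a home-based business operates on the lot. (d) remains available.
Exception (e)'s conditions are all satisfied: the setback is at least 3 m on every side; the structure's footprint is 90 sq ft, less than the 95 sq ft limit; assembly uses only hand tools. But applying paragraphs (q)–(r): (q) is triggered — the qualifying period is 260 days, less than the 290 days limit. (r) is not triggered (no current Annual Registration is held), so (q) stands. So (e) is unavailable.

No — exception (d) applies; Samir does not need a building permit.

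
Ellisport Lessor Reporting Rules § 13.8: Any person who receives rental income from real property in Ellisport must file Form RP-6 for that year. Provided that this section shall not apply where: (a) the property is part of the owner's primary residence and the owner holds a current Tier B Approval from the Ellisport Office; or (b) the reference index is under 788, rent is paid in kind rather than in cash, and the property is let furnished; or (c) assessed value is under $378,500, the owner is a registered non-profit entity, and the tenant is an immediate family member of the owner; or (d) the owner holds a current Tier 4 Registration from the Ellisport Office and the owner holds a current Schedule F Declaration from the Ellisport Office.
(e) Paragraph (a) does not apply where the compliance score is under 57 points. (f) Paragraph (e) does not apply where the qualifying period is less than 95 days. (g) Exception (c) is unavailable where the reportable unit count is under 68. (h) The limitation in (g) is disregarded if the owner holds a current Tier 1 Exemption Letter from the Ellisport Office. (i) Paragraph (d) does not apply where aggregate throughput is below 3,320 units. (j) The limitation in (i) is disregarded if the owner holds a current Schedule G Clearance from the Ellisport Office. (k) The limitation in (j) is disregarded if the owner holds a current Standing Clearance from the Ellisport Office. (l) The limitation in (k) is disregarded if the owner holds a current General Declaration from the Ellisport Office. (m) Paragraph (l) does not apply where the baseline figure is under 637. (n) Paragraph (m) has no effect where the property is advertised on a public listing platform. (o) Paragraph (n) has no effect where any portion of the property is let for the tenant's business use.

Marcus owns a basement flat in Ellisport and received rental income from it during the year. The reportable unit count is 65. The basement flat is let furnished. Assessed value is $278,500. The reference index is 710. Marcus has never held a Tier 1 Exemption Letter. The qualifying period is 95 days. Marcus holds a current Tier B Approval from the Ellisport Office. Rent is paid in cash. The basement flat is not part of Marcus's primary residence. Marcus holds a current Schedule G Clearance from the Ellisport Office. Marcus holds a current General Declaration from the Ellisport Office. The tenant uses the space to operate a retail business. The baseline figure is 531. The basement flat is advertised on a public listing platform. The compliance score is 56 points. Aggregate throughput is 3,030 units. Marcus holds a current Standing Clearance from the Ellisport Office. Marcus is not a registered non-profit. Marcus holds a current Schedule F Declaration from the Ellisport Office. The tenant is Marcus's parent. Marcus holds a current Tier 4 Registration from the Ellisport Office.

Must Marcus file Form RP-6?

Exception (a) requires that the property is part of the owner's primary residence; but the basement flat is not part of the primary residence, so (a) is unavailable.
Exception (b) requires that rent is paid in kind rather than in cash; but rent is paid in cash, so (b) is unavailable.
Exception (c) fails — Marcus is not a registered non-profit.
Exception (d)'s conditions are all satisfied: a current Tier 4 Registration is held; a current Schedule F Declaration is held. Turning to paragraphs (i)–(o): (i) operates against (d): aggregate throughput is 3,030 units, below the 3,320 units limit. (j) is triggered (a current Schedule G Clearance is held), but is itself disapplied by (k): (k) applies — a current Standing Clearance is held. (l) would limit (k) — a current General Declaration is held — but (m) sets (l) aside: (m) operates against (l): the baseline figure is 531, under the 637 limit. (n) would limit (m) — the property is publicly advertised — but (o) sets (n) aside: (o) applies — the space is let for business use. Exception (d) does not apply.
No exception is made out. Marcus falls within the general rule.

Yes — Marcus must file Form RP-6.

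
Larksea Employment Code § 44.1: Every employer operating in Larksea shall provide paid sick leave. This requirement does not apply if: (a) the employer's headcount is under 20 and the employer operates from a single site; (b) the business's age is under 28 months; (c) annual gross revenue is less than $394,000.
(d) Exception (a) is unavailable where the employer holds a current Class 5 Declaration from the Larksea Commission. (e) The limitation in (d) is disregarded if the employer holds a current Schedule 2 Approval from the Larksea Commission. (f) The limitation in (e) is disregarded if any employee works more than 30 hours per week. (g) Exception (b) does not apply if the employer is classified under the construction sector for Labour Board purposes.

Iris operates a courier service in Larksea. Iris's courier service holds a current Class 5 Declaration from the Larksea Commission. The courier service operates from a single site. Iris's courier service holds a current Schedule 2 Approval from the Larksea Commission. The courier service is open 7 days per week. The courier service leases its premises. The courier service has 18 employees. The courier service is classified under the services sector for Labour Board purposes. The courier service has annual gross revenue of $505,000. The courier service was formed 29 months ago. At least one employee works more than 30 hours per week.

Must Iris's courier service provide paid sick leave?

Exception (a) is satisfied on its face — the employer's headcount is 18, under the 20 limit; the employer operates from a single site. Turning to paragraphs (d)–(f): (d) operates against (a): a current Class 5 Declaration is held. (e) would limit (d) — a current Schedule 2 Approval is held — but (f) sets (e) aside: (f) applies — at least one employee exceeds 30 hours/week. Exception (a) does not apply.
Exception (b) fails — the business's age is 29 months, not under 28 months.
Exception (c) does not apply: annual gross revenue is $505,000, not less than $394,000.
No exception displaces § 44.1.

Yes — Iris's courier service must provide paid sick leave.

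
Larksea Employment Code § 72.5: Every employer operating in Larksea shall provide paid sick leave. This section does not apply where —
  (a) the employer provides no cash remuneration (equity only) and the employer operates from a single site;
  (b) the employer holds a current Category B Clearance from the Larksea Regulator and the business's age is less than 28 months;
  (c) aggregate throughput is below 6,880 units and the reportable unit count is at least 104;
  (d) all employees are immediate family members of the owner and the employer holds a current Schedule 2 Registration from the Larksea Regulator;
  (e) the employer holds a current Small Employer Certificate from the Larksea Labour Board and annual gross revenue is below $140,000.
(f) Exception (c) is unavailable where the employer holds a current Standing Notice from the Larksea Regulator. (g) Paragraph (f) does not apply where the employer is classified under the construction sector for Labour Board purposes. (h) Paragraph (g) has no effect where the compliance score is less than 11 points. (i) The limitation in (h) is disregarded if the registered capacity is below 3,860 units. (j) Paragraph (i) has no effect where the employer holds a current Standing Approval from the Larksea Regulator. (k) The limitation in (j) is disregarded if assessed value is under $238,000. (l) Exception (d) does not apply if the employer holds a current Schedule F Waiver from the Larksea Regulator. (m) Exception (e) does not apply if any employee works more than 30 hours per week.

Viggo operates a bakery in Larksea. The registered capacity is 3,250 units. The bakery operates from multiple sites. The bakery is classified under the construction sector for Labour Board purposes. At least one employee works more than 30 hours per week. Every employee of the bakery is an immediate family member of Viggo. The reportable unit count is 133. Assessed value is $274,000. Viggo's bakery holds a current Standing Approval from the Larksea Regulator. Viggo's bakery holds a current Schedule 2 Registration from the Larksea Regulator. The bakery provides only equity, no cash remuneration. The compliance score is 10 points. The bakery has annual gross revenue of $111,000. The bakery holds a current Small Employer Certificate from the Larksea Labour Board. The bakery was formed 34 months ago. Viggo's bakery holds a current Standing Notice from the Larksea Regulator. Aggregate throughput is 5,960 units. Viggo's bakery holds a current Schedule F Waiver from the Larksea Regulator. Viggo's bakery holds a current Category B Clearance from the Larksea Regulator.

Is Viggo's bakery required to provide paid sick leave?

Yes — Viggo's bakery must provide paid sick leave.

Exception (a) requires that the employer operates from a single site; but the employer operates from multiple sites, so (a) is unavailable.
Exception (b) does not apply: the business's age is 34 months, not less than 28 months.
Exception (c)'s conditions are all satisfied: aggregate throughput is 5,960 units, below the 6,880 units limit; the reportable unit count is 133, meeting the 104 threshold. However, paragraphs (f)–(k) must be considered: (f) operates against (c): a current Standing Notice is held. (g) would limit (f) — the bakery is classified under the construction sector — but (h) sets (g) aside: (h) operates against (g): the compliance score is 10 points, less than the 11 points limit. (i) would limit (h) — the registered capacity is 3,250 units, below the 3,860 units limit — but (j) sets (i) aside: (j) is engaged — a current Standing Approval is held. (k) is not triggered (assessed value is $274,000, not under $238,000), so (j) stands. So (c) is unavailable.
Exception (d)'s conditions are all satisfied: every employee is an immediate family member; a current Schedule 2 Registration is held. But: (l) operates against (d): a current Schedule F Waiver is held. (d) is therefore removed.
Exception (e) is satisfied on its face — a current Small Employer Certificate is held; annual gross revenue is $111,000, below the $140,000 limit. But: (m) operates against (e): at least one employee exceeds 30 hours/week. Exception (e) does not apply.
No exception is made out. Viggo's bakery falls within the general rule.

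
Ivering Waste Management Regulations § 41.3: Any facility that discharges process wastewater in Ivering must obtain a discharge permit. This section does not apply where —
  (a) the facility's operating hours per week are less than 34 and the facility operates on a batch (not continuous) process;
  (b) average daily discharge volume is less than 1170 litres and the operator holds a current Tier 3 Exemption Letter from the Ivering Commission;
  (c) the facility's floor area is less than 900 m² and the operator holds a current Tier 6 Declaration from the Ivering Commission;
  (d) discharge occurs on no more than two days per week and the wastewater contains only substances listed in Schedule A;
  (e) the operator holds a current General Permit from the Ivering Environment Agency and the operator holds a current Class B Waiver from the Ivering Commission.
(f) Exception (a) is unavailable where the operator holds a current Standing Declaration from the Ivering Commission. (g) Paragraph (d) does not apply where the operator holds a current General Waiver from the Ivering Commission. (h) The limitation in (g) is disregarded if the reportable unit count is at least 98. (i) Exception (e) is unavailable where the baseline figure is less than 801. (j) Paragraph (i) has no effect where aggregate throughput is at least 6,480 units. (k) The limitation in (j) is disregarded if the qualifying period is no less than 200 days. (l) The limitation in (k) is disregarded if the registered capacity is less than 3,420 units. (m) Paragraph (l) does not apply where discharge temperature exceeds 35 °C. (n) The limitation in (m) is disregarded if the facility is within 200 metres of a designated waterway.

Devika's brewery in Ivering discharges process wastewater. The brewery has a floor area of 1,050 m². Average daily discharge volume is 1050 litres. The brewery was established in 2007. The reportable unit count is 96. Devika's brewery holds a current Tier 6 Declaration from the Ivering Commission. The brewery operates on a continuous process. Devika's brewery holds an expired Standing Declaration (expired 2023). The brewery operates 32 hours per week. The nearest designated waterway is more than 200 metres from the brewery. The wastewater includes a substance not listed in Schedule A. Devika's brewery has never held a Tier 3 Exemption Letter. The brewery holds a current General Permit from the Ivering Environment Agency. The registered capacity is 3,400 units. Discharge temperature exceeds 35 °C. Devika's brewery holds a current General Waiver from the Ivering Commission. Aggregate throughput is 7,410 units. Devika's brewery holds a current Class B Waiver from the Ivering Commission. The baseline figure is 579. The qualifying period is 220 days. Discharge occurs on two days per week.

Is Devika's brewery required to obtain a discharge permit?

Yes — Devika's brewery must obtain a discharge permit.

Exception (a) fails — the facility operates on a continuous process.
Exception (b) requires that the operator holds a current Tier 3 Exemption Letter from the Ivering Commission; but no current Tier 3 Exemption Letter is held, so (b) is unavailable.
Exception (c) fails — the facility's floor area is 1,050 m², not less than 900 m².
Exception (d) requires that the wastewater contains only substances listed in Schedule A; but the wastewater includes a non-Schedule-A substance, so (d) is unavailable.
Exception (e): a current General Permit is held; a current Class B Waiver is held — every condition holds. However, paragraphs (i)–(n) must be considered: (i) is engaged — the baseline figure is 579, less than the 801 limit. (j) would limit (i) — aggregate throughput is 7,410 units, meeting the 6,480 units threshold — but (k) sets (j) aside: (k) operates against (j): the qualifying period is 220 days, meeting the 200 days threshold. (l) would limit (k) — the registered capacity is 3,400 units, less than the 3,420 units limit — but (m) sets (l) aside: (m) operates — discharge temperature exceeds 35 °C. (n) does not operate here (the brewery is more than 200 m from any designated waterway), so (m) stands. Exception (e) does not apply.
Every exception is unavailable, so the rule governs.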